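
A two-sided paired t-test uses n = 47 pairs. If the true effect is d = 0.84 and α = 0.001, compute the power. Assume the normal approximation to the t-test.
Power ≈ 0.99

Power calculation (paired t-test, normal approximation):
z_β = d · √n - z_{α/2}
z_β = 0.84 · √47 - 3.291
z_β = 0.84 · 6.856 - 3.291
z_β = 2.468

Power = Φ(z_β) = Φ(2.468) ≈ 0.993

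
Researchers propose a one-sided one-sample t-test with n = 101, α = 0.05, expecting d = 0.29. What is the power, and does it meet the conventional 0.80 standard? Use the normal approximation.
Power ≈ 0.90; the study is adequately powered (power ≥ 0.80)

Power calculation (one-sample t-test, normal approximation):
z_β = d · √n - z_α
z_β = 0.29 · √101 - 1.645
z_β = 0.29 · 10.050 - 1.645
z_β = 1.270

Power = Φ(z_β) = Φ(1.270) ≈ 0.898

Effect size d = 0.29 is small by Cohen's convention (0.2/0.5/0.8).

Threshold: power ≥ 0.80 is conventionally adequate.
Power ≈ 0.90 → the study is adequately powered (power ≥ 0.80).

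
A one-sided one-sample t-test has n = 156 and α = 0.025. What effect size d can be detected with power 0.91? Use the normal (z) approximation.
d ≈ 0.26

Minimum detectable effect (one-sample t-test, normal approximation):
d = (z_α + z_β) / √n
d = (1.960 + 1.341) / √156
d = 3.301 / 12.490
d ≈ 0.26

By Cohen's convention (0.2 small / 0.5 medium / 0.8 large): small effect.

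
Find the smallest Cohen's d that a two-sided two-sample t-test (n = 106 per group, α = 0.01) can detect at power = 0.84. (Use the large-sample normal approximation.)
d ≈ 0.49

Minimum detectable effect (two-sample t-test, normal approximation):
d = (z_{α/2} + z_β) / √(n/2)
d = (2.576 + 0.994) / √(106/2)
d = 3.570 / 7.280
d ≈ 0.49

By Cohen's convention (0.2 small / 0.5 medium / 0.8 large): small effect.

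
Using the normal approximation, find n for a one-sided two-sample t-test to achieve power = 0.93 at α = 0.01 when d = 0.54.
n = 100 per group

Sample size formula (two-sample t-test, normal approximation):
n = 2 · ((z_α + z_β) / d)²

z_α = 2.326 (for α = 0.01, one-sided)
z_β = 1.476 (for power = 0.93)
d = 0.54

n = 2 · ((2.326 + 1.476) / 0.54)²
n = 2 · (7.041)²
n ≈ 99.15
Round up to the next whole number: n = 100 per group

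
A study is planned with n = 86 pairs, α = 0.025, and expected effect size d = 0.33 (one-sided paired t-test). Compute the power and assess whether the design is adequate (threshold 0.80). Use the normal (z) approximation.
Power ≈ 0.86; the study is adequately powered (power ≥ 0.80)

Power calculation (paired t-test, normal approximation):
z_β = d · √n - z_α
z_β = 0.33 · √86 - 1.960
z_β = 0.33 · 9.274 - 1.960
z_β = 1.100

Power = Φ(z_β) = Φ(1.100) ≈ 0.864

Effect size d = 0.33 is small by Cohen's convention (0.2/0.5/0.8).

Threshold: power ≥ 0.80 is conventionally adequate.
Power ≈ 0.86 → the study is adequately powered (power ≥ 0.80).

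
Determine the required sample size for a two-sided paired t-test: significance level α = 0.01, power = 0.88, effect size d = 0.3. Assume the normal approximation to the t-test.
n = 157 pairs

Sample size formula (paired t-test, normal approximation):
n = ((z_{α/2} + z_β) / d)²

z_{α/2} = 2.576 (for α = 0.01, two-sided)
z_β = 1.175 (for power = 0.88)
d = 0.3

n = ((2.576 + 1.175) / 0.3)²
n = (12.503)²
n ≈ 156.33
Round up to the next whole number: n = 157 pairs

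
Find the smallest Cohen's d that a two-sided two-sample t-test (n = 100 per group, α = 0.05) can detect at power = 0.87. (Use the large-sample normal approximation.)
d ≈ 0.44

Minimum detectable effect (two-sample t-test, normal approximation):
d = (z_{α/2} + z_β) / √(n/2)
d = (1.960 + 1.126) / √(100/2)
d = 3.086 / 7.071
d ≈ 0.44

By Cohen's convention (0.2 small / 0.5 medium / 0.8 large): small effect.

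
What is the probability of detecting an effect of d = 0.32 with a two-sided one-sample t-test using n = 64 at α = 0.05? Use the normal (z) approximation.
Power ≈ 0.73

Power calculation (one-sample t-test, normal approximation):
z_β = d · √n - z_{α/2}
z_β = 0.32 · √64 - 1.960
z_β = 0.32 · 8.000 - 1.960
z_β = 0.600

Power = Φ(z_β) = Φ(0.600) ≈ 0.726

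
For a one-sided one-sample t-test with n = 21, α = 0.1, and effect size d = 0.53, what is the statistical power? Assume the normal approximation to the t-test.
Power ≈ 0.87

Power calculation (one-sample t-test, normal approximation):
z_β = d · √n - z_α
z_β = 0.53 · √21 - 1.282
z_β = 0.53 · 4.583 - 1.282
z_β = 1.147

Power = Φ(z_β) = Φ(1.147) ≈ 0.874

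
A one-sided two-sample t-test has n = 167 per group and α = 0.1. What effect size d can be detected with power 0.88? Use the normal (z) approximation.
d ≈ 0.27

Minimum detectable effect (two-sample t-test, normal approximation):
d = (z_α + z_β) / √(n/2)
d = (1.282 + 1.175) / √(167/2)
d = 2.457 / 9.138
d ≈ 0.27

By Cohen's convention (0.2 small / 0.5 medium / 0.8 large): small effect.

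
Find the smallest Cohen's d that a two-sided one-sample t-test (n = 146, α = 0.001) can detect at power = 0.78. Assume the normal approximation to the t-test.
d ≈ 0.34

Minimum detectable effect (one-sample t-test, normal approximation):
d = (z_{α/2} + z_β) / √n
d = (3.291 + 0.772) / √146
d = 4.063 / 12.083
d ≈ 0.34

By Cohen's convention (0.2 small / 0.5 medium / 0.8 large): small effect.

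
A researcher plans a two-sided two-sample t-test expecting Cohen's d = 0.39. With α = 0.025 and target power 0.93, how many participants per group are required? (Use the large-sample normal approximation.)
n = 182 per group

Sample size formula (two-sample t-test, normal approximation):
n = 2 · ((z_{α/2} + z_β) / d)²

z_{α/2} = 2.241 (for α = 0.025, two-sided)
z_β = 1.476 (for power = 0.93)
d = 0.39

n = 2 · ((2.241 + 1.476) / 0.39)²
n = 2 · (9.531)²
n ≈ 181.68
Round up to the next whole number: n = 182 per group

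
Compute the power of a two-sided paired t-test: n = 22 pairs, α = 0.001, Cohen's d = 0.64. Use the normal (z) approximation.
Power ≈ 0.39

Power calculation (paired t-test, normal approximation):
z_β = d · √n - z_{α/2}
z_β = 0.64 · √22 - 3.291
z_β = 0.64 · 4.690 - 3.291
z_β = -0.289

Power = Φ(z_β) = Φ(-0.289) ≈ 0.386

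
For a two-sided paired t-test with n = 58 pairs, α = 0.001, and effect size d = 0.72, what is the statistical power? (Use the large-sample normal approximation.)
Power ≈ 0.99

Power calculation (paired t-test, normal approximation):
z_β = d · √n - z_{α/2}
z_β = 0.72 · √58 - 3.291
z_β = 0.72 · 7.616 - 3.291
z_β = 2.193

Power = Φ(z_β) = Φ(2.193) ≈ 0.986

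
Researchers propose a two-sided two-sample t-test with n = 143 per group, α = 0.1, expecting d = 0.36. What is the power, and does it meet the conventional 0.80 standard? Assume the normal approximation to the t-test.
Power ≈ 0.92; the study is adequately powered (power ≥ 0.80)

Power calculation (two-sample t-test, normal approximation):
z_β = d · √(n/2) - z_{α/2}
z_β = 0.36 · √(143/2) - 1.645
z_β = 0.36 · 8.456 - 1.645
z_β = 1.399

Power = Φ(z_β) = Φ(1.399) ≈ 0.919

Effect size d = 0.36 is small by Cohen's convention (0.2/0.5/0.8).

Threshold: power ≥ 0.80 is conventionally adequate.
Power ≈ 0.92 → the study is adequately powered (power ≥ 0.80).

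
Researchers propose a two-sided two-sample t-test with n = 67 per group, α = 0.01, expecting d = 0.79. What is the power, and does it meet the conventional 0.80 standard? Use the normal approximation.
Power ≈ 0.98; the study is adequately powered (power ≥ 0.80)

Power calculation (two-sample t-test, normal approximation):
z_β = d · √(n/2) - z_{α/2}
z_β = 0.79 · √(67/2) - 2.576
z_β = 0.79 · 5.788 - 2.576
z_β = 1.997

Power = Φ(z_β) = Φ(1.997) ≈ 0.977

Effect size d = 0.79 is medium by Cohen's convention (0.2/0.5/0.8).

Threshold: power ≥ 0.80 is conventionally adequate.
Power ≈ 0.98 → the study is adequately powered (power ≥ 0.80).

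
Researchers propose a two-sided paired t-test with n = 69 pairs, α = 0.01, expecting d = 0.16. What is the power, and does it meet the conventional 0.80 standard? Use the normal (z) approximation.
Power ≈ 0.11; the study is underpowered (power < 0.80)

Power calculation (paired t-test, normal approximation):
z_β = d · √n - z_{α/2}
z_β = 0.16 · √69 - 2.576
z_β = 0.16 · 8.307 - 2.576
z_β = -1.247

Power = Φ(z_β) = Φ(-1.247) ≈ 0.106

Effect size d = 0.16 is very small by Cohen's convention (0.2/0.5/0.8).

Threshold: power ≥ 0.80 is conventionally adequate.
Power ≈ 0.11 → the study is underpowered (power < 0.80).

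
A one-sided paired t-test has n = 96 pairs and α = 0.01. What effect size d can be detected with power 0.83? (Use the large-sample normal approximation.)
d ≈ 0.33

Minimum detectable effect (paired t-test, normal approximation):
d = (z_α + z_β) / √n
d = (2.326 + 0.954) / √96
d = 3.281 / 9.798
d ≈ 0.33

By Cohen's convention (0.2 small / 0.5 medium / 0.8 large): small effect.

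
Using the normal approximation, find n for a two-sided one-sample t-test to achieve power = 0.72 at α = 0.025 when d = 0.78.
n = 14

Sample size formula (one-sample t-test, normal approximation):
n = ((z_{α/2} + z_β) / d)²

z_{α/2} = 2.241 (for α = 0.025, two-sided)
z_β = 0.583 (for power = 0.72)
d = 0.78

n = ((2.241 + 0.583) / 0.78)²
n = (3.621)²
n ≈ 13.11
Round up to the next whole number: n = 14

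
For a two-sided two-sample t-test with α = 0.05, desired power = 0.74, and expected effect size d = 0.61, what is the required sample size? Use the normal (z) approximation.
n = 37 per group

Sample size formula (two-sample t-test, normal approximation):
n = 2 · ((z_{α/2} + z_β) / d)²

z_{α/2} = 1.960 (for α = 0.05, two-sided)
z_β = 0.643 (for power = 0.74)
d = 0.61

n = 2 · ((1.960 + 0.643) / 0.61)²
n = 2 · (4.267)²
n ≈ 36.41
Round up to the next whole number: n = 37 per group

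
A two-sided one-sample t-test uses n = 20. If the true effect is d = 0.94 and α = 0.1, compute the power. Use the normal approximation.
Power ≈ 0.99

Power calculation (one-sample t-test, normal approximation):
z_β = d · √n - z_{α/2}
z_β = 0.94 · √20 - 1.645
z_β = 0.94 · 4.472 - 1.645
z_β = 2.559

Power = Φ(z_β) = Φ(2.559) ≈ 0.995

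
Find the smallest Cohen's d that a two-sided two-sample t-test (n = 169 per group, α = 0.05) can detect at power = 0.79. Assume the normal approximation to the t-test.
d ≈ 0.30

Minimum detectable effect (two-sample t-test, normal approximation):
d = (z_{α/2} + z_β) / √(n/2)
d = (1.960 + 0.806) / √(169/2)
d = 2.766 / 9.192
d ≈ 0.30

By Cohen's convention (0.2 small / 0.5 medium / 0.8 large): small effect.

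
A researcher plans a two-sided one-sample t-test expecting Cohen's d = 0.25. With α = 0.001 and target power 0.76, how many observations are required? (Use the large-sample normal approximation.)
n = 256

Sample size formula (one-sample t-test, normal approximation):
n = ((z_{α/2} + z_β) / d)²

z_{α/2} = 3.291 (for α = 0.001, two-sided)
z_β = 0.706 (for power = 0.76)
d = 0.25

n = ((3.291 + 0.706) / 0.25)²
n = (15.988)²
n ≈ 255.62
Round up to the next whole number: n = 256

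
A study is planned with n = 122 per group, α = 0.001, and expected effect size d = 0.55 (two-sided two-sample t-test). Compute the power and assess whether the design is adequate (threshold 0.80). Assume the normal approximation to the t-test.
Power ≈ 0.84; the study is adequately powered (power ≥ 0.80)

Power calculation (two-sample t-test, normal approximation):
z_β = d · √(n/2) - z_{α/2}
z_β = 0.55 · √(122/2) - 3.291
z_β = 0.55 · 7.810 - 3.291
z_β = 1.005

Power = Φ(z_β) = Φ(1.005) ≈ 0.843

Effect size d = 0.55 is medium by Cohen's convention (0.2/0.5/0.8).

Threshold: power ≥ 0.80 is conventionally adequate.
Power ≈ 0.84 → the study is adequately powered (power ≥ 0.80).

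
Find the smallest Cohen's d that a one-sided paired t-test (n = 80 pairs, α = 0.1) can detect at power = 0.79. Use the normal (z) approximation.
d ≈ 0.23

Minimum detectable effect (paired t-test, normal approximation):
d = (z_α + z_β) / √n
d = (1.282 + 0.806) / √80
d = 2.088 / 8.944
d ≈ 0.23

By Cohen's convention (0.2 small / 0.5 medium / 0.8 large): small effect.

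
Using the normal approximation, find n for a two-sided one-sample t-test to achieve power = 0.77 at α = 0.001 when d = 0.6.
n = 46

Sample size formula (one-sample t-test, normal approximation):
n = ((z_{α/2} + z_β) / d)²

z_{α/2} = 3.291 (for α = 0.001, two-sided)
z_β = 0.739 (for power = 0.77)
d = 0.6

n = ((3.291 + 0.739) / 0.6)²
n = (6.717)²
n ≈ 45.12
Round up to the next whole number: n = 46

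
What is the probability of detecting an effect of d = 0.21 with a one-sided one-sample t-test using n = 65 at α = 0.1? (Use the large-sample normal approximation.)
Power ≈ 0.66

Power calculation (one-sample t-test, normal approximation):
z_β = d · √n - z_α
z_β = 0.21 · √65 - 1.282
z_β = 0.21 · 8.062 - 1.282
z_β = 0.412

Power = Φ(z_β) = Φ(0.412) ≈ 0.660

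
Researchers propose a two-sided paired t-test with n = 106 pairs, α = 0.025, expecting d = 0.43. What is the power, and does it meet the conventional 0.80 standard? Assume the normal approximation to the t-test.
Power ≈ 0.99; the study is adequately powered (power ≥ 0.80)

Power calculation (paired t-test, normal approximation):
z_β = d · √n - z_{α/2}
z_β = 0.43 · √106 - 2.241
z_β = 0.43 · 10.296 - 2.241
z_β = 2.186

Power = Φ(z_β) = Φ(2.186) ≈ 0.986

Effect size d = 0.43 is small by Cohen's convention (0.2/0.5/0.8).

Threshold: power ≥ 0.80 is conventionally adequate.
Power ≈ 0.99 → the study is adequately powered (power ≥ 0.80).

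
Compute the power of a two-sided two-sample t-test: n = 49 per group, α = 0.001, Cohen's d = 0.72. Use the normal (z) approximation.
Power ≈ 0.61

Power calculation (two-sample t-test, normal approximation):
z_β = d · √(n/2) - z_{α/2}
z_β = 0.72 · √(49/2) - 3.291
z_β = 0.72 · 4.950 - 3.291
z_β = 0.273

Power = Φ(z_β) = Φ(0.273) ≈ 0.608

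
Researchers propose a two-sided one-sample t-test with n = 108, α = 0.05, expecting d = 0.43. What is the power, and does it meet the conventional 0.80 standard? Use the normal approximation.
Power ≈ 0.99; the study is adequately powered (power ≥ 0.80)

Power calculation (one-sample t-test, normal approximation):
z_β = d · √n - z_{α/2}
z_β = 0.43 · √108 - 1.960
z_β = 0.43 · 10.392 - 1.960
z_β = 2.509

Power = Φ(z_β) = Φ(2.509) ≈ 0.994

Effect size d = 0.43 is small by Cohen's convention (0.2/0.5/0.8).

Threshold: power ≥ 0.80 is conventionally adequate.
Power ≈ 0.99 → the study is adequately powered (power ≥ 0.80).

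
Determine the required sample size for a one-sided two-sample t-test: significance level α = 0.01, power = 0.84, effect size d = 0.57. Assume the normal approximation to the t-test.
n = 68 per group

Sample size formula (two-sample t-test, normal approximation):
n = 2 · ((z_α + z_β) / d)²

z_α = 2.326 (for α = 0.01, one-sided)
z_β = 0.994 (for power = 0.84)
d = 0.57

n = 2 · ((2.326 + 0.994) / 0.57)²
n = 2 · (5.825)²
n ≈ 67.86
Round up to the next whole number: n = 68 per group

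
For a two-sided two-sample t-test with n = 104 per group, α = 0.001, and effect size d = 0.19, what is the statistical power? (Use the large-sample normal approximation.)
Power ≈ 0.03

Power calculation (two-sample t-test, normal approximation):
z_β = d · √(n/2) - z_{α/2}
z_β = 0.19 · √(104/2) - 3.291
z_β = 0.19 · 7.211 - 3.291
z_β = -1.920

Power = Φ(z_β) = Φ(-1.920) ≈ 0.027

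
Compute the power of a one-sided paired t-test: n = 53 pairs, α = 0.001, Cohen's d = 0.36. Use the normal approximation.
Power ≈ 0.32

Power calculation (paired t-test, normal approximation):
z_β = d · √n - z_α
z_β = 0.36 · √53 - 3.090
z_β = 0.36 · 7.280 - 3.090
z_β = -0.469

Power = Φ(z_β) = Φ(-0.469) ≈ 0.319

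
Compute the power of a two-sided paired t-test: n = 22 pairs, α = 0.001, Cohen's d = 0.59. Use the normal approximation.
Power ≈ 0.30

Power calculation (paired t-test, normal approximation):
z_β = d · √n - z_{α/2}
z_β = 0.59 · √22 - 3.291
z_β = 0.59 · 4.690 - 3.291
z_β = -0.523

Power = Φ(z_β) = Φ(-0.523) ≈ 0.300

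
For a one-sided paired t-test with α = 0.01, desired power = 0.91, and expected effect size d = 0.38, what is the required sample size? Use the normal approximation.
n = 94 pairs

Sample size formula (paired t-test, normal approximation):
n = ((z_α + z_β) / d)²

z_α = 2.326 (for α = 0.01, one-sided)
z_β = 1.341 (for power = 0.91)
d = 0.38

n = ((2.326 + 1.341) / 0.38)²
n = (9.650)²
n ≈ 93.12
Round up to the next whole number: n = 94 pairs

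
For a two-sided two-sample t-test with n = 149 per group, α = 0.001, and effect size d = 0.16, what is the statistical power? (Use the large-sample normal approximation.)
Power ≈ 0.03

Power calculation (two-sample t-test, normal approximation):
z_β = d · √(n/2) - z_{α/2}
z_β = 0.16 · √(149/2) - 3.291
z_β = 0.16 · 8.631 - 3.291
z_β = -1.910

Power = Φ(z_β) = Φ(-1.910) ≈ 0.028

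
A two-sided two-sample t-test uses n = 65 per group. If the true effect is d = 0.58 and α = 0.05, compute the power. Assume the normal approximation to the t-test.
Power ≈ 0.91

Power calculation (two-sample t-test, normal approximation):
z_β = d · √(n/2) - z_{α/2}
z_β = 0.58 · √(65/2) - 1.960
z_β = 0.58 · 5.701 - 1.960
z_β = 1.347

Power = Φ(z_β) = Φ(1.347) ≈ 0.911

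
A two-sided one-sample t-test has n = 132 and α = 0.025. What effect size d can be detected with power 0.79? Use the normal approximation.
d ≈ 0.27

Minimum detectable effect (one-sample t-test, normal approximation):
d = (z_{α/2} + z_β) / √n
d = (2.241 + 0.806) / √132
d = 3.048 / 11.489
d ≈ 0.27

By Cohen's convention (0.2 small / 0.5 medium / 0.8 large): small effect.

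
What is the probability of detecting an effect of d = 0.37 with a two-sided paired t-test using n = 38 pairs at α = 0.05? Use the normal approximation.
Power ≈ 0.63

Power calculation (paired t-test, normal approximation):
z_β = d · √n - z_{α/2}
z_β = 0.37 · √38 - 1.960
z_β = 0.37 · 6.164 - 1.960
z_β = 0.321

Power = Φ(z_β) = Φ(0.321) ≈ 0.626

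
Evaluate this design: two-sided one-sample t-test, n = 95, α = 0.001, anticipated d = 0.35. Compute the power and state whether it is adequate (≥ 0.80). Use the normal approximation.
Power ≈ 0.55; the study is underpowered (power < 0.80)

Power calculation (one-sample t-test, normal approximation):
z_β = d · √n - z_{α/2}
z_β = 0.35 · √95 - 3.291
z_β = 0.35 · 9.747 - 3.291
z_β = 0.121

Power = Φ(z_β) = Φ(0.121) ≈ 0.548

Effect size d = 0.35 is small by Cohen's convention (0.2/0.5/0.8).

Threshold: power ≥ 0.80 is conventionally adequate.
Power ≈ 0.55 → the study is underpowered (power < 0.80).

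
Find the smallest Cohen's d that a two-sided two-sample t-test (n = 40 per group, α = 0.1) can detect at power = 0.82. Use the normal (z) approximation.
d ≈ 0.57

Minimum detectable effect (two-sample t-test, normal approximation):
d = (z_{α/2} + z_β) / √(n/2)
d = (1.645 + 0.915) / √(40/2)
d = 2.560 / 4.472
d ≈ 0.57

By Cohen's convention (0.2 small / 0.5 medium / 0.8 large): medium effect.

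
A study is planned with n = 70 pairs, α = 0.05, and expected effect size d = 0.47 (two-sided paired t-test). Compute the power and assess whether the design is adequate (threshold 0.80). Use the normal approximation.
Power ≈ 0.98; the study is adequately powered (power ≥ 0.80)

Power calculation (paired t-test, normal approximation):
z_β = d · √n - z_{α/2}
z_β = 0.47 · √70 - 1.960
z_β = 0.47 · 8.367 - 1.960
z_β = 1.972

Power = Φ(z_β) = Φ(1.972) ≈ 0.976

Effect size d = 0.47 is small by Cohen's convention (0.2/0.5/0.8).

Threshold: power ≥ 0.80 is conventionally adequate.
Power ≈ 0.98 → the study is adequately powered (power ≥ 0.80).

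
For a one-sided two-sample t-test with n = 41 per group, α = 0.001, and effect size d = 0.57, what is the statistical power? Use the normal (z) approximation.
Power ≈ 0.31

Power calculation (two-sample t-test, normal approximation):
z_β = d · √(n/2) - z_α
z_β = 0.57 · √(41/2) - 3.090
z_β = 0.57 · 4.528 - 3.090
z_β = -0.509

Power = Φ(z_β) = Φ(-0.509) ≈ 0.305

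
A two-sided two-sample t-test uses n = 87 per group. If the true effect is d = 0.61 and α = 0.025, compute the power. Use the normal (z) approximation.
Power ≈ 0.96

Power calculation (two-sample t-test, normal approximation):
z_β = d · √(n/2) - z_{α/2}
z_β = 0.61 · √(87/2) - 2.241
z_β = 0.61 · 6.595 - 2.241
z_β = 1.782

Power = Φ(z_β) = Φ(1.782) ≈ 0.963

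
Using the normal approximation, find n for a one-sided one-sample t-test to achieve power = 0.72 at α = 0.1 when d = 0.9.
n = 5

Sample size formula (one-sample t-test, normal approximation):
n = ((z_α + z_β) / d)²

z_α = 1.282 (for α = 0.1, one-sided)
z_β = 0.583 (for power = 0.72)
d = 0.9

n = ((1.282 + 0.583) / 0.9)²
n = (2.072)²
n ≈ 4.29
Round up to the next whole number: n = 5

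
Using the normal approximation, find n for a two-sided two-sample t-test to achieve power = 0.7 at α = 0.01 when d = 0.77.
n = 33 per group

Sample size formula (two-sample t-test, normal approximation):
n = 2 · ((z_{α/2} + z_β) / d)²

z_{α/2} = 2.576 (for α = 0.01, two-sided)
z_β = 0.524 (for power = 0.7)
d = 0.77

n = 2 · ((2.576 + 0.524) / 0.77)²
n = 2 · (4.026)²
n ≈ 32.42
Round up to the next whole number: n = 33 per group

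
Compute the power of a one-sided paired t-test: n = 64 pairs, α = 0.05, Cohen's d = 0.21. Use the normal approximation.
Power ≈ 0.51

Power calculation (paired t-test, normal approximation):
z_β = d · √n - z_α
z_β = 0.21 · √64 - 1.645
z_β = 0.21 · 8.000 - 1.645
z_β = 0.035

Power = Φ(z_β) = Φ(0.035) ≈ 0.514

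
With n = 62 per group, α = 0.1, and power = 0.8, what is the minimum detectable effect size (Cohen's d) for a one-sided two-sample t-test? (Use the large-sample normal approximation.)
d ≈ 0.38

Minimum detectable effect (two-sample t-test, normal approximation):
d = (z_α + z_β) / √(n/2)
d = (1.282 + 0.842) / √(62/2)
d = 2.123 / 5.568
d ≈ 0.38

By Cohen's convention (0.2 small / 0.5 medium / 0.8 large): small effect.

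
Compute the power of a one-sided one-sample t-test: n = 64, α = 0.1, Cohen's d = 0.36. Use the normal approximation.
Power ≈ 0.95

Power calculation (one-sample t-test, normal approximation):
z_β = d · √n - z_α
z_β = 0.36 · √64 - 1.282
z_β = 0.36 · 8.000 - 1.282
z_β = 1.598

Power = Φ(z_β) = Φ(1.598) ≈ 0.945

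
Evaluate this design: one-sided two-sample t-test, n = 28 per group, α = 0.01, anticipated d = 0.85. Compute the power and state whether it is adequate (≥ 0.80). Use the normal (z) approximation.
Power ≈ 0.80; the study is adequately powered (power ≥ 0.80)

Power calculation (two-sample t-test, normal approximation):
z_β = d · √(n/2) - z_α
z_β = 0.85 · √(28/2) - 2.326
z_β = 0.85 · 3.742 - 2.326
z_β = 0.854

Power = Φ(z_β) = Φ(0.854) ≈ 0.803

Effect size d = 0.85 is large by Cohen's convention (0.2/0.5/0.8).

Threshold: power ≥ 0.80 is conventionally adequate.
Power ≈ 0.80 → the study is adequately powered (power ≥ 0.80).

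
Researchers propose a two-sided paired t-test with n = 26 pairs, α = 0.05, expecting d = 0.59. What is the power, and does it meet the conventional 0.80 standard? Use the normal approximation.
Power ≈ 0.85; the study is adequately powered (power ≥ 0.80)

Power calculation (paired t-test, normal approximation):
z_β = d · √n - z_{α/2}
z_β = 0.59 · √26 - 1.960
z_β = 0.59 · 5.099 - 1.960
z_β = 1.048

Power = Φ(z_β) = Φ(1.048) ≈ 0.853

Effect size d = 0.59 is medium by Cohen's convention (0.2/0.5/0.8).

Threshold: power ≥ 0.80 is conventionally adequate.
Power ≈ 0.85 → the study is adequately powered (power ≥ 0.80).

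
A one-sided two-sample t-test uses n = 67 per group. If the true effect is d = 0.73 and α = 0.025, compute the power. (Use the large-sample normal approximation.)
Power ≈ 0.99

Power calculation (two-sample t-test, normal approximation):
z_β = d · √(n/2) - z_α
z_β = 0.73 · √(67/2) - 1.960
z_β = 0.73 · 5.788 - 1.960
z_β = 2.265

Power = Φ(z_β) = Φ(2.265) ≈ 0.988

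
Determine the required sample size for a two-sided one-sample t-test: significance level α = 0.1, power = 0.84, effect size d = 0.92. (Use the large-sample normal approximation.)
n = 9

Sample size formula (one-sample t-test, normal approximation):
n = ((z_{α/2} + z_β) / d)²

z_{α/2} = 1.645 (for α = 0.1, two-sided)
z_β = 0.994 (for power = 0.84)
d = 0.92

n = ((1.645 + 0.994) / 0.92)²
n = (2.868)²
n ≈ 8.23
Round up to the next whole number: n = 9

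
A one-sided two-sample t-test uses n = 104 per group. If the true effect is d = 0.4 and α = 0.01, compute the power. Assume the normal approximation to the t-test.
Power ≈ 0.71

Power calculation (two-sample t-test, normal approximation):
z_β = d · √(n/2) - z_α
z_β = 0.4 · √(104/2) - 2.326
z_β = 0.4 · 7.211 - 2.326
z_β = 0.558

Power = Φ(z_β) = Φ(0.558) ≈ 0.712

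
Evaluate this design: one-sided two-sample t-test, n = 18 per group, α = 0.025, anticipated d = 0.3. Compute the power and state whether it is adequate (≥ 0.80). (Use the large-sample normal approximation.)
Power ≈ 0.14; the study is underpowered (power < 0.80)

Power calculation (two-sample t-test, normal approximation):
z_β = d · √(n/2) - z_α
z_β = 0.3 · √(18/2) - 1.960
z_β = 0.3 · 3.000 - 1.960
z_β = -1.060

Power = Φ(z_β) = Φ(-1.060) ≈ 0.145

Effect size d = 0.3 is small by Cohen's convention (0.2/0.5/0.8).

Threshold: power ≥ 0.80 is conventionally adequate.
Power ≈ 0.14 → the study is underpowered (power < 0.80).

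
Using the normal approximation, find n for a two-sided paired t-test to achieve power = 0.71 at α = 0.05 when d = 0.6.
n = 18 pairs

Sample size formula (paired t-test, normal approximation):
n = ((z_{α/2} + z_β) / d)²

z_{α/2} = 1.960 (for α = 0.05, two-sided)
z_β = 0.553 (for power = 0.71)
d = 0.6

n = ((1.960 + 0.553) / 0.6)²
n = (4.188)²
n ≈ 17.54
Round up to the next whole number: n = 18 pairs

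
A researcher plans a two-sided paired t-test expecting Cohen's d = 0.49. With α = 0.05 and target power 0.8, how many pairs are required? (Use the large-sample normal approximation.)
n = 33 pairs

Sample size formula (paired t-test, normal approximation):
n = ((z_{α/2} + z_β) / d)²

z_{α/2} = 1.960 (for α = 0.05, two-sided)
z_β = 0.842 (for power = 0.8)
d = 0.49

n = ((1.960 + 0.842) / 0.49)²
n = (5.718)²
n ≈ 32.70
Round up to the next whole number: n = 33 pairs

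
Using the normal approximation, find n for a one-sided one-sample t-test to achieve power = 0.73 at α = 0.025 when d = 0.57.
n = 21

Sample size formula (one-sample t-test, normal approximation):
n = ((z_α + z_β) / d)²

z_α = 1.960 (for α = 0.025, one-sided)
z_β = 0.613 (for power = 0.73)
d = 0.57

n = ((1.960 + 0.613) / 0.57)²
n = (4.514)²
n ≈ 20.38
Round up to the next whole number: n = 21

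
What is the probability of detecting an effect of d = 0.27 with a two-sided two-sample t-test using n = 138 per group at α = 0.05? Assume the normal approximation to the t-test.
Power ≈ 0.61

Power calculation (two-sample t-test, normal approximation):
z_β = d · √(n/2) - z_{α/2}
z_β = 0.27 · √(138/2) - 1.960
z_β = 0.27 · 8.307 - 1.960
z_β = 0.283

Power = Φ(z_β) = Φ(0.283) ≈ 0.611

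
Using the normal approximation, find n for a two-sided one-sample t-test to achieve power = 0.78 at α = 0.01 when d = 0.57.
n = 35

Sample size formula (one-sample t-test, normal approximation):
n = ((z_{α/2} + z_β) / d)²

z_{α/2} = 2.576 (for α = 0.01, two-sided)
z_β = 0.772 (for power = 0.78)
d = 0.57

n = ((2.576 + 0.772) / 0.57)²
n = (5.874)²
n ≈ 34.50
Round up to the next whole number: n = 35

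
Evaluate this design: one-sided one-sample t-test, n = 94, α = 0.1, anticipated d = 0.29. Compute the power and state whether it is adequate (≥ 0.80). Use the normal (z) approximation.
Power ≈ 0.94; the study is adequately powered (power ≥ 0.80)

Power calculation (one-sample t-test, normal approximation):
z_β = d · √n - z_α
z_β = 0.29 · √94 - 1.282
z_β = 0.29 · 9.695 - 1.282
z_β = 1.530

Power = Φ(z_β) = Φ(1.530) ≈ 0.937

Effect size d = 0.29 is small by Cohen's convention (0.2/0.5/0.8).

Threshold: power ≥ 0.80 is conventionally adequate.
Power ≈ 0.94 → the study is adequately powered (power ≥ 0.80).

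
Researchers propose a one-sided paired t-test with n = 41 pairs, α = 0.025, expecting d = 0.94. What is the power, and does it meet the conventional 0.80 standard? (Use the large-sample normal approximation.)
Power ≈ 1.00; the study is adequately powered (power ≥ 0.80)

Power calculation (paired t-test, normal approximation):
z_β = d · √n - z_α
z_β = 0.94 · √41 - 1.960
z_β = 0.94 · 6.403 - 1.960
z_β = 4.059

Power = Φ(z_β) = Φ(4.059) ≈ 1.000

Effect size d = 0.94 is large by Cohen's convention (0.2/0.5/0.8).

Threshold: power ≥ 0.80 is conventionally adequate.
Power ≈ 1.00 → the study is adequately powered (power ≥ 0.80).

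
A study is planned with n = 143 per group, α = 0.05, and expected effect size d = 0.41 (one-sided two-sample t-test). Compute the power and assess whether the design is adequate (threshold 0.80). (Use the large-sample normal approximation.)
Power ≈ 0.97; the study is adequately powered (power ≥ 0.80)

Power calculation (two-sample t-test, normal approximation):
z_β = d · √(n/2) - z_α
z_β = 0.41 · √(143/2) - 1.645
z_β = 0.41 · 8.456 - 1.645
z_β = 1.822

Power = Φ(z_β) = Φ(1.822) ≈ 0.966

Effect size d = 0.41 is small by Cohen's convention (0.2/0.5/0.8).

Threshold: power ≥ 0.80 is conventionally adequate.
Power ≈ 0.97 → the study is adequately powered (power ≥ 0.80).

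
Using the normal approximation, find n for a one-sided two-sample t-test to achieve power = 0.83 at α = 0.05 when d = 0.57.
n = 42 per group

Sample size formula (two-sample t-test, normal approximation):
n = 2 · ((z_α + z_β) / d)²

z_α = 1.645 (for α = 0.05, one-sided)
z_β = 0.954 (for power = 0.83)
d = 0.57

n = 2 · ((1.645 + 0.954) / 0.57)²
n = 2 · (4.560)²
n ≈ 41.59
Round up to the next whole number: n = 42 per group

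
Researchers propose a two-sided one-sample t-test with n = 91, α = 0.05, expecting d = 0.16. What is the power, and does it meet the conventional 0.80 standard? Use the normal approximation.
Power ≈ 0.33; the study is underpowered (power < 0.80)

Power calculation (one-sample t-test, normal approximation):
z_β = d · √n - z_{α/2}
z_β = 0.16 · √91 - 1.960
z_β = 0.16 · 9.539 - 1.960
z_β = -0.434

Power = Φ(z_β) = Φ(-0.434) ≈ 0.332

Effect size d = 0.16 is very small by Cohen's convention (0.2/0.5/0.8).

Threshold: power ≥ 0.80 is conventionally adequate.
Power ≈ 0.33 → the study is underpowered (power < 0.80).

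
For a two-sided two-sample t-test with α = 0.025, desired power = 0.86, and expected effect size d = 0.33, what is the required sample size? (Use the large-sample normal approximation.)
n = 203 per group

Sample size formula (two-sample t-test, normal approximation):
n = 2 · ((z_{α/2} + z_β) / d)²

z_{α/2} = 2.241 (for α = 0.025, two-sided)
z_β = 1.080 (for power = 0.86)
d = 0.33

n = 2 · ((2.241 + 1.080) / 0.33)²
n = 2 · (10.064)²
n ≈ 202.57
Round up to the next whole number: n = 203 per group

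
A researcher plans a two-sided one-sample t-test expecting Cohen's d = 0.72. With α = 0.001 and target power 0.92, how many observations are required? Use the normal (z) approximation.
n = 43

Sample size formula (one-sample t-test, normal approximation):
n = ((z_{α/2} + z_β) / d)²

z_{α/2} = 3.291 (for α = 0.001, two-sided)
z_β = 1.405 (for power = 0.92)
d = 0.72

n = ((3.291 + 1.405) / 0.72)²
n = (6.522)²
n ≈ 42.54
Round up to the next whole number: n = 43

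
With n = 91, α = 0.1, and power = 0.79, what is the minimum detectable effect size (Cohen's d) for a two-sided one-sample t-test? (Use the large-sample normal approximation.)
d ≈ 0.26

Minimum detectable effect (one-sample t-test, normal approximation):
d = (z_{α/2} + z_β) / √n
d = (1.645 + 0.806) / √91
d = 2.451 / 9.539
d ≈ 0.26

By Cohen's convention (0.2 small / 0.5 medium / 0.8 large): small effect.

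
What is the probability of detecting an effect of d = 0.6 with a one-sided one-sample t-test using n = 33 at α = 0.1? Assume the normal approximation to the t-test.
Power ≈ 0.98

Power calculation (one-sample t-test, normal approximation):
z_β = d · √n - z_α
z_β = 0.6 · √33 - 1.282
z_β = 0.6 · 5.745 - 1.282
z_β = 2.165

Power = Φ(z_β) = Φ(2.165) ≈ 0.985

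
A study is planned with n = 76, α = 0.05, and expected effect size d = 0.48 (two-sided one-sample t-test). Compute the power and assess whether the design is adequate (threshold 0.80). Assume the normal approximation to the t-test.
Power ≈ 0.99; the study is adequately powered (power ≥ 0.80)

Power calculation (one-sample t-test, normal approximation):
z_β = d · √n - z_{α/2}
z_β = 0.48 · √76 - 1.960
z_β = 0.48 · 8.718 - 1.960
z_β = 2.225

Power = Φ(z_β) = Φ(2.225) ≈ 0.987

Effect size d = 0.48 is small by Cohen's convention (0.2/0.5/0.8).

Threshold: power ≥ 0.80 is conventionally adequate.
Power ≈ 0.99 → the study is adequately powered (power ≥ 0.80).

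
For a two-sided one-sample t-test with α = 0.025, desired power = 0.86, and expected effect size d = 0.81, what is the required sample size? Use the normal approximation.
n = 17

Sample size formula (one-sample t-test, normal approximation):
n = ((z_{α/2} + z_β) / d)²

z_{α/2} = 2.241 (for α = 0.025, two-sided)
z_β = 1.080 (for power = 0.86)
d = 0.81

n = ((2.241 + 1.080) / 0.81)²
n = (4.100)²
n ≈ 16.81
Round up to the next whole number: n = 17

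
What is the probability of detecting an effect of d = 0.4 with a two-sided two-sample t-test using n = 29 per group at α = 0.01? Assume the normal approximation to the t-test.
Power ≈ 0.15

Power calculation (two-sample t-test, normal approximation):
z_β = d · √(n/2) - z_{α/2}
z_β = 0.4 · √(29/2) - 2.576
z_β = 0.4 · 3.808 - 2.576
z_β = -1.053

Power = Φ(z_β) = Φ(-1.053) ≈ 0.146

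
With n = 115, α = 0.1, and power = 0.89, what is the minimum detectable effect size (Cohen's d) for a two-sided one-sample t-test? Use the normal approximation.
d ≈ 0.27

Minimum detectable effect (one-sample t-test, normal approximation):
d = (z_{α/2} + z_β) / √n
d = (1.645 + 1.227) / √115
d = 2.871 / 10.724
d ≈ 0.27

By Cohen's convention (0.2 small / 0.5 medium / 0.8 large): small effect.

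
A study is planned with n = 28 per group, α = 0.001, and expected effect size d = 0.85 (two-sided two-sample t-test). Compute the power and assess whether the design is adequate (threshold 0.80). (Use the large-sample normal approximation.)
Power ≈ 0.46; the study is underpowered (power < 0.80)

Power calculation (two-sample t-test, normal approximation):
z_β = d · √(n/2) - z_{α/2}
z_β = 0.85 · √(28/2) - 3.291
z_β = 0.85 · 3.742 - 3.291
z_β = -0.110

Power = Φ(z_β) = Φ(-0.110) ≈ 0.456

Effect size d = 0.85 is large by Cohen's convention (0.2/0.5/0.8).

Threshold: power ≥ 0.80 is conventionally adequate.
Power ≈ 0.46 → the study is underpowered (power < 0.80).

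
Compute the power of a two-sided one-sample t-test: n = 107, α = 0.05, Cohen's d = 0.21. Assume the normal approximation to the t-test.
Power ≈ 0.58

Power calculation (one-sample t-test, normal approximation):
z_β = d · √n - z_{α/2}
z_β = 0.21 · √107 - 1.960
z_β = 0.21 · 10.344 - 1.960
z_β = 0.212

Power = Φ(z_β) = Φ(0.212) ≈ 0.584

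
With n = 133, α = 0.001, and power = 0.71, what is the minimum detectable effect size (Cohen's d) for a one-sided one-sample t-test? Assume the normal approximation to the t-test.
d ≈ 0.32

Minimum detectable effect (one-sample t-test, normal approximation):
d = (z_α + z_β) / √n
d = (3.090 + 0.553) / √133
d = 3.644 / 11.533
d ≈ 0.32

By Cohen's convention (0.2 small / 0.5 medium / 0.8 large): small effect.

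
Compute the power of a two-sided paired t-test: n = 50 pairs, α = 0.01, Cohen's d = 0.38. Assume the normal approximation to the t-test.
Power ≈ 0.54

Power calculation (paired t-test, normal approximation):
z_β = d · √n - z_{α/2}
z_β = 0.38 · √50 - 2.576
z_β = 0.38 · 7.071 - 2.576
z_β = 0.111

Power = Φ(z_β) = Φ(0.111) ≈ 0.544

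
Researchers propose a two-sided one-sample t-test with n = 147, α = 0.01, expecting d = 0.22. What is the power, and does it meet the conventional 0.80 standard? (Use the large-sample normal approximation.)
Power ≈ 0.54; the study is underpowered (power < 0.80)

Power calculation (one-sample t-test, normal approximation):
z_β = d · √n - z_{α/2}
z_β = 0.22 · √147 - 2.576
z_β = 0.22 · 12.124 - 2.576
z_β = 0.092

Power = Φ(z_β) = Φ(0.092) ≈ 0.536

Effect size d = 0.22 is small by Cohen's convention (0.2/0.5/0.8).

Threshold: power ≥ 0.80 is conventionally adequate.
Power ≈ 0.54 → the study is underpowered (power < 0.80).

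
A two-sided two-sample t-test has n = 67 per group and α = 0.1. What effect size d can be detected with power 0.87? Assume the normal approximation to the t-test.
d ≈ 0.48

Minimum detectable effect (two-sample t-test, normal approximation):
d = (z_{α/2} + z_β) / √(n/2)
d = (1.645 + 1.126) / √(67/2)
d = 2.771 / 5.788
d ≈ 0.48

By Cohen's convention (0.2 small / 0.5 medium / 0.8 large): small effect.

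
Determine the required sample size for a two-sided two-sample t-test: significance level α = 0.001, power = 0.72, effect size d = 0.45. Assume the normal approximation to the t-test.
n = 149 per group

Sample size formula (two-sample t-test, normal approximation):
n = 2 · ((z_{α/2} + z_β) / d)²

z_{α/2} = 3.291 (for α = 0.001, two-sided)
z_β = 0.583 (for power = 0.72)
d = 0.45

n = 2 · ((3.291 + 0.583) / 0.45)²
n = 2 · (8.609)²
n ≈ 148.23
Round up to the next whole number: n = 149 per group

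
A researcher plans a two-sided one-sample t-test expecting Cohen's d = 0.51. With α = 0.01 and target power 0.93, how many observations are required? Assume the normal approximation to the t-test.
n = 64

Sample size formula (one-sample t-test, normal approximation):
n = ((z_{α/2} + z_β) / d)²

z_{α/2} = 2.576 (for α = 0.01, two-sided)
z_β = 1.476 (for power = 0.93)
d = 0.51

n = ((2.576 + 1.476) / 0.51)²
n = (7.945)²
n ≈ 63.12
Round up to the next whole number: n = 64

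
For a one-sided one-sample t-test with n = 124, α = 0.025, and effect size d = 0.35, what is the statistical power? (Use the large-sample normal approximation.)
Power ≈ 0.97

Power calculation (one-sample t-test, normal approximation):
z_β = d · √n - z_α
z_β = 0.35 · √124 - 1.960
z_β = 0.35 · 11.136 - 1.960
z_β = 1.937

Power = Φ(z_β) = Φ(1.937) ≈ 0.974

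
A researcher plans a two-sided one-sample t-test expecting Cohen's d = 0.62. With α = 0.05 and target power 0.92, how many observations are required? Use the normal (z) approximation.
n = 30

Sample size formula (one-sample t-test, normal approximation):
n = ((z_{α/2} + z_β) / d)²

z_{α/2} = 1.960 (for α = 0.05, two-sided)
z_β = 1.405 (for power = 0.92)
d = 0.62

n = ((1.960 + 1.405) / 0.62)²
n = (5.427)²
n ≈ 29.45
Round up to the next whole number: n = 30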